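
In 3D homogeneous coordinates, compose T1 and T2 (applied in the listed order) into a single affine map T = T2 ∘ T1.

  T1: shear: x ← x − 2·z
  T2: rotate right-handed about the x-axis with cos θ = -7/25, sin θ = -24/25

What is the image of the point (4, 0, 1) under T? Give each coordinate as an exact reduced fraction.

T(p) = (2, 24/25, -7/25)

T1 shear: x ← x − 2·z: (4, 0, 1) → (2, 0, 1)
T2 rotate right-handed about the x-axis with cos θ = -7/25, sin θ = -24/25: (2, 0, 1) → (2, 24/25, -7/25)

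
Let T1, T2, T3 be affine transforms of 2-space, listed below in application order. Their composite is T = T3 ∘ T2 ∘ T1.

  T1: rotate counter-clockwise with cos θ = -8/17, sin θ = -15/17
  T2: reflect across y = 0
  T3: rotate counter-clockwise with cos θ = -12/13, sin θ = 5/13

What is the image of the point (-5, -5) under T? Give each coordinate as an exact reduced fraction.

T(p) = (995/221, 1205/221)

T1 rotate counter-clockwise with cos θ = -8/17, sin θ = -15/17: (-5, -5) → (-35/17, 115/17)
T2 reflect across y = 0: (-35/17, 115/17) → (-35/17, -115/17)
T3 rotate counter-clockwise with cos θ = -12/13, sin θ = 5/13: (-35/17, -115/17) → (995/221, 1205/221)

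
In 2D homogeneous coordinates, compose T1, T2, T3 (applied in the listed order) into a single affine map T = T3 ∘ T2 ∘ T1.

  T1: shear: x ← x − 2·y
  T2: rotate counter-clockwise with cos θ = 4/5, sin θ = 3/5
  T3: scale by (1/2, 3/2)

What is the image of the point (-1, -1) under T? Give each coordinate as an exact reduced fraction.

T1 shear: x ← x − 2·y: (-1, -1) → (1, -1)
T2 rotate counter-clockwise with cos θ = 4/5, sin θ = 3/5: (1, -1) → (7/5, -1/5)
T3 scale by (1/2, 3/2): (7/5, -1/5) → (7/10, -3/10)

T(p) = (7/10, -3/10)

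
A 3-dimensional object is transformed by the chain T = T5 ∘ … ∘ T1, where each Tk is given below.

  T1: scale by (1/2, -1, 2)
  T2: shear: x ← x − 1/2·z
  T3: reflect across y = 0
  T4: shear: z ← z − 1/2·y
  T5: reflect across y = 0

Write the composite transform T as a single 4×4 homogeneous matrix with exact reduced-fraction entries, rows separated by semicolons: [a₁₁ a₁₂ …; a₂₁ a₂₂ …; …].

T1 = [1/2 0 0 0; 0 -1 0 0; 0 0 2 0; 0 0 0 1]
T2·T1 = [1/2 0 -1 0; 0 -1 0 0; 0 0 2 0; 0 0 0 1]
T3·…·T1 = [1/2 0 -1 0; 0 1 0 0; 0 0 2 0; 0 0 0 1]
T4·…·T1 = [1/2 0 -1 0; 0 1 0 0; 0 -1/2 2 0; 0 0 0 1]
T5·…·T1 = [1/2 0 -1 0; 0 -1 0 0; 0 -1/2 2 0; 0 0 0 1]

T = [1/2 0 -1 0; 0 -1 0 0; 0 -1/2 2 0; 0 0 0 1]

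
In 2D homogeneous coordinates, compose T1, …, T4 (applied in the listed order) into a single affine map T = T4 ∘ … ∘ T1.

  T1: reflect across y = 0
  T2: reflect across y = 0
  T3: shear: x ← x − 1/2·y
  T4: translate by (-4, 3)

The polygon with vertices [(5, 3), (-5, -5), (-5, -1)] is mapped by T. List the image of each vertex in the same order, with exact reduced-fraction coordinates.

image vertices: (-1/2, 6), (-13/2, -2), (-17/2, 2)

T1 reflect across y = 0: (5, 3) → (5, -3); (-5, -5) → (-5, 5); (-5, -1) → (-5, 1)
T2 reflect across y = 0: (5, -3) → (5, 3); (-5, 5) → (-5, -5); (-5, 1) → (-5, -1)
T3 shear: x ← x − 1/2·y: (5, 3) → (7/2, 3); (-5, -5) → (-5/2, -5); (-5, -1) → (-9/2, -1)
T4 translate by (-4, 3): (7/2, 3) → (-1/2, 6); (-5/2, -5) → (-13/2, -2); (-9/2, -1) → (-17/2, 2)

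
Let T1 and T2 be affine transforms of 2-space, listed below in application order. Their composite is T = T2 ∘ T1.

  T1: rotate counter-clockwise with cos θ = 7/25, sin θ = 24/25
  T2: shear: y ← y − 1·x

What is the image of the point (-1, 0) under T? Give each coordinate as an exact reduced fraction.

T1 rotate counter-clockwise with cos θ = 7/25, sin θ = 24/25: (-1, 0) → (-7/25, -24/25)
T2 shear: y ← y − 1·x: (-7/25, -24/25) → (-7/25, -17/25)

T(p) = (-7/25, -17/25)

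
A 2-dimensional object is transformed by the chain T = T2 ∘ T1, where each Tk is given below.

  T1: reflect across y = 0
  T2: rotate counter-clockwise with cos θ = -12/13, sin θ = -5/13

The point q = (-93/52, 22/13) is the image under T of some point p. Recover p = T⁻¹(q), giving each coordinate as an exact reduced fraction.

T1 = [1 0 0; 0 -1 0; 0 0 1]
T2·T1 = [-12/13 -5/13 0; -5/13 12/13 0; 0 0 1]
det M = -1; M⁻¹ = [-12/13 -5/13 0; -5/13 12/13 0; 0 0 1]
M⁻¹ · (-93/52, 22/13)ᵀ = (1, 9/4)ᵀ

p = (1, 9/4)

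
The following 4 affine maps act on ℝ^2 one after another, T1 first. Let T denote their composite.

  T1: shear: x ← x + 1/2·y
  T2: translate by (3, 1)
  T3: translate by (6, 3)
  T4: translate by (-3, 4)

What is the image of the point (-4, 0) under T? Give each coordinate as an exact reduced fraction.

T(p) = (2, 8)

T1 shear: x ← x + 1/2·y: (-4, 0) → (-4, 0)
T2 translate by (3, 1): (-4, 0) → (-1, 1)
T3 translate by (6, 3): (-1, 1) → (5, 4)
T4 translate by (-3, 4): (5, 4) → (2, 8)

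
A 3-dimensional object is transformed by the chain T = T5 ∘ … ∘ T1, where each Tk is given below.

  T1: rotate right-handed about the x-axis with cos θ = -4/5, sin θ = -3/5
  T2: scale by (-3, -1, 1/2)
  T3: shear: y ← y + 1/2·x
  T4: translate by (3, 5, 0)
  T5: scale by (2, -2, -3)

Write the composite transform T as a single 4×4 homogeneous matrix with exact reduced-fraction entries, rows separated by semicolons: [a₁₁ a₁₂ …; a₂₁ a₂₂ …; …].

T = [-6 0 0 6; 3 -8/5 6/5 -10; 0 9/10 6/5 0; 0 0 0 1]

T1 = [1 0 0 0; 0 -4/5 3/5 0; 0 -3/5 -4/5 0; 0 0 0 1]
T2·T1 = [-3 0 0 0; 0 4/5 -3/5 0; 0 -3/10 -2/5 0; 0 0 0 1]
T3·…·T1 = [-3 0 0 0; -3/2 4/5 -3/5 0; 0 -3/10 -2/5 0; 0 0 0 1]
T4·…·T1 = [-3 0 0 3; -3/2 4/5 -3/5 5; 0 -3/10 -2/5 0; 0 0 0 1]
T5·…·T1 = [-6 0 0 6; 3 -8/5 6/5 -10; 0 9/10 6/5 0; 0 0 0 1]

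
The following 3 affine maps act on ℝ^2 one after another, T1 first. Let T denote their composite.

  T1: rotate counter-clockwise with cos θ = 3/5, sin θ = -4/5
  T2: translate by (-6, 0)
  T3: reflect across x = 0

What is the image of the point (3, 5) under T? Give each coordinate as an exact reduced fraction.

T1 rotate counter-clockwise with cos θ = 3/5, sin θ = -4/5: (3, 5) → (29/5, 3/5)
T2 translate by (-6, 0): (29/5, 3/5) → (-1/5, 3/5)
T3 reflect across x = 0: (-1/5, 3/5) → (1/5, 3/5)

T(p) = (1/5, 3/5)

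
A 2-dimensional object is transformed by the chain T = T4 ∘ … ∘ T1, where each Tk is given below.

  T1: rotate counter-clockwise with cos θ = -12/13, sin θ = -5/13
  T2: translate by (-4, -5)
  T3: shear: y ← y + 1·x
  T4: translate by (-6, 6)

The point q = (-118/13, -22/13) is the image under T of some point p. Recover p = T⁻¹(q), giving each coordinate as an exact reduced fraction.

p = (-1, 0)

T1 = [-12/13 5/13 0; -5/13 -12/13 0; 0 0 1]
T2·T1 = [-12/13 5/13 -4; -5/13 -12/13 -5; 0 0 1]
T3·…·T1 = [-12/13 5/13 -4; -17/13 -7/13 -9; 0 0 1]
T4·…·T1 = [-12/13 5/13 -10; -17/13 -7/13 -3; 0 0 1]
det M = 1; M⁻¹ = [-7/13 -5/13 -85/13; 17/13 -12/13 134/13; 0 0 1]
M⁻¹ · (-118/13, -22/13)ᵀ = (-1, 0)ᵀ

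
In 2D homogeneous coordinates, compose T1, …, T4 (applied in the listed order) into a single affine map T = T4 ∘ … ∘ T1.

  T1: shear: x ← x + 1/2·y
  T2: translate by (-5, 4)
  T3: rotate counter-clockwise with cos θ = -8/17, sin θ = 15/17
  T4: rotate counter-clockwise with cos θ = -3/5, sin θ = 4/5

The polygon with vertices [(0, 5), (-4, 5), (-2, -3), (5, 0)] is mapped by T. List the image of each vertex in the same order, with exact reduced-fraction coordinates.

image vertices: (783/85, -263/170), (927/85, 353/170), (383/85, 1237/170), (308/85, -144/85)

T1 shear: x ← x + 1/2·y: (0, 5) → (5/2, 5); (-4, 5) → (-3/2, 5); (-2, -3) → (-7/2, -3); (5, 0) → (5, 0)
T2 translate by (-5, 4): (5/2, 5) → (-5/2, 9); (-3/2, 5) → (-13/2, 9); (-7/2, -3) → (-17/2, 1); (5, 0) → (0, 4)
T3 rotate counter-clockwise with cos θ = -8/17, sin θ = 15/17: (-5/2, 9) → (-115/17, -219/34); (-13/2, 9) → (-83/17, -339/34); (-17/2, 1) → (53/17, -271/34); (0, 4) → (-60/17, -32/17)
T4 rotate counter-clockwise with cos θ = -3/5, sin θ = 4/5: (-115/17, -219/34) → (783/85, -263/170); (-83/17, -339/34) → (927/85, 353/170); (53/17, -271/34) → (383/85, 1237/170); (-60/17, -32/17) → (308/85, -144/85)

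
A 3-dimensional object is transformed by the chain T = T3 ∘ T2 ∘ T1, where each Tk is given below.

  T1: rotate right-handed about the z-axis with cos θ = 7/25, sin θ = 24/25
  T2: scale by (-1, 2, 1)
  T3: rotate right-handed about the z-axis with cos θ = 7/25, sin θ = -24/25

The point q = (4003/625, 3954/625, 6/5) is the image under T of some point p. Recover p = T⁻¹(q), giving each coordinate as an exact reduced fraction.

p = (5, -3, 6/5)

T1 = [7/25 -24/25 0 0; 24/25 7/25 0 0; 0 0 1 0; 0 0 0 1]
T2·T1 = [-7/25 24/25 0 0; 48/25 14/25 0 0; 0 0 1 0; 0 0 0 1]
T3·…·T1 = [1103/625 504/625 0 0; 504/625 -478/625 0 0; 0 0 1 0; 0 0 0 1]
det M = -2; M⁻¹ = [239/625 252/625 0 0; 252/625 -1103/1250 0 0; 0 0 1 0; 0 0 0 1]
M⁻¹ · (4003/625, 3954/625, 6/5)ᵀ = (5, -3, 6/5)ᵀ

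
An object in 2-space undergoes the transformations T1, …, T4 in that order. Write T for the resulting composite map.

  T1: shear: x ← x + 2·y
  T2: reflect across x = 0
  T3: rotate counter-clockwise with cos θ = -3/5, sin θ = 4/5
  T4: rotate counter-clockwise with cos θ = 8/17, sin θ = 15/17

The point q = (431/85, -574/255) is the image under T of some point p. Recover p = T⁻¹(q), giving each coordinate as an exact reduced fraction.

T1 = [1 2 0; 0 1 0; 0 0 1]
T2·T1 = [-1 -2 0; 0 1 0; 0 0 1]
T3·…·T1 = [3/5 2/5 0; -4/5 -11/5 0; 0 0 1]
T4·…·T1 = [84/85 181/85 0; 13/85 -58/85 0; 0 0 1]
det M = -1; M⁻¹ = [58/85 181/85 0; 13/85 -84/85 0; 0 0 1]
M⁻¹ · (431/85, -574/255)ᵀ = (-4/3, 3)ᵀ

p = (-4/3, 3)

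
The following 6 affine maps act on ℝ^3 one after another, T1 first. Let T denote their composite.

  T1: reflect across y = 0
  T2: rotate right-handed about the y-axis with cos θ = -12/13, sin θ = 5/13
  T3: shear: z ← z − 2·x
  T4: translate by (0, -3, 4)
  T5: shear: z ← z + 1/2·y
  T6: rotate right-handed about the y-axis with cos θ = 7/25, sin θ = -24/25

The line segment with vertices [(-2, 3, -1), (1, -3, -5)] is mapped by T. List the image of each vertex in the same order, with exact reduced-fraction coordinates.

T1 reflect across y = 0: (-2, 3, -1) → (-2, -3, -1); (1, -3, -5) → (1, 3, -5)
T2 rotate right-handed about the y-axis with cos θ = -12/13, sin θ = 5/13: (-2, -3, -1) → (19/13, -3, 22/13); (1, 3, -5) → (-37/13, 3, 55/13)
T3 shear: z ← z − 2·x: (19/13, -3, 22/13) → (19/13, -3, -16/13); (-37/13, 3, 55/13) → (-37/13, 3, 129/13)
T4 translate by (0, -3, 4): (19/13, -3, -16/13) → (19/13, -6, 36/13); (-37/13, 3, 129/13) → (-37/13, 0, 181/13)
T5 shear: z ← z + 1/2·y: (19/13, -6, 36/13) → (19/13, -6, -3/13); (-37/13, 0, 181/13) → (-37/13, 0, 181/13)
T6 rotate right-handed about the y-axis with cos θ = 7/25, sin θ = -24/25: (19/13, -6, -3/13) → (41/65, -6, 87/65); (-37/13, 0, 181/13) → (-4603/325, 0, 379/325)

image vertices: (41/65, -6, 87/65), (-4603/325, 0, 379/325)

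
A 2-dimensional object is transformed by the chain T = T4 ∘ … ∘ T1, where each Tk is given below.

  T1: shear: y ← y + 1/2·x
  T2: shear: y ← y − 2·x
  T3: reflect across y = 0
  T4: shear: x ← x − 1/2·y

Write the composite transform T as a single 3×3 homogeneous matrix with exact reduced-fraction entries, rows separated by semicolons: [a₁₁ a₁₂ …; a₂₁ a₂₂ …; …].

T1 = [1 0 0; 1/2 1 0; 0 0 1]
T2·T1 = [1 0 0; -3/2 1 0; 0 0 1]
T3·…·T1 = [1 0 0; 3/2 -1 0; 0 0 1]
T4·…·T1 = [1/4 1/2 0; 3/2 -1 0; 0 0 1]

T = [1/4 1/2 0; 3/2 -1 0; 0 0 1]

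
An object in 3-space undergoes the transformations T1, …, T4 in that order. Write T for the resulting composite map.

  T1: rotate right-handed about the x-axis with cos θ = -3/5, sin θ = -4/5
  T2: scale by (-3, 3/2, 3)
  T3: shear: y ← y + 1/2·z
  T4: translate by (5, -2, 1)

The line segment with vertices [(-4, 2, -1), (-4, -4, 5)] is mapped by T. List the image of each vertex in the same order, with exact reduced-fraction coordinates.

image vertices: (17, -13/2, -2), (17, 79/10, 8/5)

T1 rotate right-handed about the x-axis with cos θ = -3/5, sin θ = -4/5: (-4, 2, -1) → (-4, -2, -1); (-4, -4, 5) → (-4, 32/5, 1/5)
T2 scale by (-3, 3/2, 3): (-4, -2, -1) → (12, -3, -3); (-4, 32/5, 1/5) → (12, 48/5, 3/5)
T3 shear: y ← y + 1/2·z: (12, -3, -3) → (12, -9/2, -3); (12, 48/5, 3/5) → (12, 99/10, 3/5)
T4 translate by (5, -2, 1): (12, -9/2, -3) → (17, -13/2, -2); (12, 99/10, 3/5) → (17, 79/10, 8/5)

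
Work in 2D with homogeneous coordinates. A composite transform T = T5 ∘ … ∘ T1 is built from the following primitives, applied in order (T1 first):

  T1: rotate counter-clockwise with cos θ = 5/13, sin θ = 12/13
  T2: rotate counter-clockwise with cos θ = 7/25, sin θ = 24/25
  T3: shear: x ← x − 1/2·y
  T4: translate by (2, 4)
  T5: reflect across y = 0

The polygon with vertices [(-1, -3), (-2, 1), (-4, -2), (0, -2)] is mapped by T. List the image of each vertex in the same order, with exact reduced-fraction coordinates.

T1 rotate counter-clockwise with cos θ = 5/13, sin θ = 12/13: (-1, -3) → (31/13, -27/13); (-2, 1) → (-22/13, -19/13); (-4, -2) → (4/13, -58/13); (0, -2) → (24/13, -10/13)
T2 rotate counter-clockwise with cos θ = 7/25, sin θ = 24/25: (31/13, -27/13) → (173/65, 111/65); (-22/13, -19/13) → (302/325, -661/325); (4/13, -58/13) → (284/65, -62/65); (24/13, -10/13) → (408/325, 506/325)
T3 shear: x ← x − 1/2·y: (173/65, 111/65) → (47/26, 111/65); (302/325, -661/325) → (253/130, -661/325); (284/65, -62/65) → (63/13, -62/65); (408/325, 506/325) → (31/65, 506/325)
T4 translate by (2, 4): (47/26, 111/65) → (99/26, 371/65); (253/130, -661/325) → (513/130, 639/325); (63/13, -62/65) → (89/13, 198/65); (31/65, 506/325) → (161/65, 1806/325)
T5 reflect across y = 0: (99/26, 371/65) → (99/26, -371/65); (513/130, 639/325) → (513/130, -639/325); (89/13, 198/65) → (89/13, -198/65); (161/65, 1806/325) → (161/65, -1806/325)

image vertices: (99/26, -371/65), (513/130, -639/325), (89/13, -198/65), (161/65, -1806/325)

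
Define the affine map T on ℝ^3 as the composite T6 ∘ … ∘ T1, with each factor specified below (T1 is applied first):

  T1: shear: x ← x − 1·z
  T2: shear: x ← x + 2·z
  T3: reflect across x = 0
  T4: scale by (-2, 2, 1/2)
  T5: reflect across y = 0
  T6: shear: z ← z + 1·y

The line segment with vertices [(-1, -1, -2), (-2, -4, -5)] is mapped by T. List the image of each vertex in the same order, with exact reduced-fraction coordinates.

T1 shear: x ← x − 1·z: (-1, -1, -2) → (1, -1, -2); (-2, -4, -5) → (3, -4, -5)
T2 shear: x ← x + 2·z: (1, -1, -2) → (-3, -1, -2); (3, -4, -5) → (-7, -4, -5)
T3 reflect across x = 0: (-3, -1, -2) → (3, -1, -2); (-7, -4, -5) → (7, -4, -5)
T4 scale by (-2, 2, 1/2): (3, -1, -2) → (-6, -2, -1); (7, -4, -5) → (-14, -8, -5/2)
T5 reflect across y = 0: (-6, -2, -1) → (-6, 2, -1); (-14, -8, -5/2) → (-14, 8, -5/2)
T6 shear: z ← z + 1·y: (-6, 2, -1) → (-6, 2, 1); (-14, 8, -5/2) → (-14, 8, 11/2)

image vertices: (-6, 2, 1), (-14, 8, 11/2)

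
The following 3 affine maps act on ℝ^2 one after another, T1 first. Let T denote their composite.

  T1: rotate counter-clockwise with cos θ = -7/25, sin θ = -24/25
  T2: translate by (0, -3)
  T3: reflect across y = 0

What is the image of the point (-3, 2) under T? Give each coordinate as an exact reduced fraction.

T(p) = (69/25, 17/25)

T1 rotate counter-clockwise with cos θ = -7/25, sin θ = -24/25: (-3, 2) → (69/25, 58/25)
T2 translate by (0, -3): (69/25, 58/25) → (69/25, -17/25)
T3 reflect across y = 0: (69/25, -17/25) → (69/25, 17/25)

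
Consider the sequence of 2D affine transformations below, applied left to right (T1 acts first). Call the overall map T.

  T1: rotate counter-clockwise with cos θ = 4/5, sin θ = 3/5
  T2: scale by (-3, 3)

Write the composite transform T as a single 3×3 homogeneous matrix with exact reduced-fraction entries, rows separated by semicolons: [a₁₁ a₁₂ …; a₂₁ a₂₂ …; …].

T1 = [4/5 -3/5 0; 3/5 4/5 0; 0 0 1]
T2·T1 = [-12/5 9/5 0; 9/5 12/5 0; 0 0 1]

T = [-12/5 9/5 0; 9/5 12/5 0; 0 0 1]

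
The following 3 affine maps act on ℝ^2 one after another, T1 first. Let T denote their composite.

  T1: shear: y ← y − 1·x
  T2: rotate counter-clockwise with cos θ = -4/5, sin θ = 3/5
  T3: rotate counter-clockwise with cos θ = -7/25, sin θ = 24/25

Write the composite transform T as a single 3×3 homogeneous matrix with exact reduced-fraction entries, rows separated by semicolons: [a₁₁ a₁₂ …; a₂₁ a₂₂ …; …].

T1 = [1 0 0; -1 1 0; 0 0 1]
T2·T1 = [-1/5 -3/5 0; 7/5 -4/5 0; 0 0 1]
T3·…·T1 = [-161/125 117/125 0; -73/125 -44/125 0; 0 0 1]

T = [-161/125 117/125 0; -73/125 -44/125 0; 0 0 1]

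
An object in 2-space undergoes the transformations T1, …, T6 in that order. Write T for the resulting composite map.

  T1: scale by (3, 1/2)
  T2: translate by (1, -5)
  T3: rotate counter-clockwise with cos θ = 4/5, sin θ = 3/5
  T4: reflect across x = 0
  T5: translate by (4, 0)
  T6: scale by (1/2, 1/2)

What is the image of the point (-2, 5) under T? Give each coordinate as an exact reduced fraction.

T(p) = (13/4, -5/2)

T1 scale by (3, 1/2): (-2, 5) → (-6, 5/2)
T2 translate by (1, -5): (-6, 5/2) → (-5, -5/2)
T3 rotate counter-clockwise with cos θ = 4/5, sin θ = 3/5: (-5, -5/2) → (-5/2, -5)
T4 reflect across x = 0: (-5/2, -5) → (5/2, -5)
T5 translate by (4, 0): (5/2, -5) → (13/2, -5)
T6 scale by (1/2, 1/2): (13/2, -5) → (13/4, -5/2)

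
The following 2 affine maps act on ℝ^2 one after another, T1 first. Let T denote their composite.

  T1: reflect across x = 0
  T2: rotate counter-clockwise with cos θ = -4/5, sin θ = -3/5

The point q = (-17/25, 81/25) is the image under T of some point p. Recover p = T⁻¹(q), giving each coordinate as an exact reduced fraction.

T1 = [-1 0 0; 0 1 0; 0 0 1]
T2·T1 = [4/5 3/5 0; 3/5 -4/5 0; 0 0 1]
det M = -1; M⁻¹ = [4/5 3/5 0; 3/5 -4/5 0; 0 0 1]
M⁻¹ · (-17/25, 81/25)ᵀ = (7/5, -3)ᵀ

p = (7/5, -3)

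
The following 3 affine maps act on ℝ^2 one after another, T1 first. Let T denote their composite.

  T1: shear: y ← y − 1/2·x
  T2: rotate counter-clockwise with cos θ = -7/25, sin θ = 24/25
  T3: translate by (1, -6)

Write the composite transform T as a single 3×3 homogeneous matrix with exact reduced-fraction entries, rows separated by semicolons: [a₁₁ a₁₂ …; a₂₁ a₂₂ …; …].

T = [1/5 -24/25 1; 11/10 -7/25 -6; 0 0 1]

T1 = [1 0 0; -1/2 1 0; 0 0 1]
T2·T1 = [1/5 -24/25 0; 11/10 -7/25 0; 0 0 1]
T3·…·T1 = [1/5 -24/25 1; 11/10 -7/25 -6; 0 0 1]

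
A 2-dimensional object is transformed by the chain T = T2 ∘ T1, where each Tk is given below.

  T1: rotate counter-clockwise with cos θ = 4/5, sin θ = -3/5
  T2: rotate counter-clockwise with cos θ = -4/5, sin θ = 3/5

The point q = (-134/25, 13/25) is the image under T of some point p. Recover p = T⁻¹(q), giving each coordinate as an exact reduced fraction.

T1 = [4/5 3/5 0; -3/5 4/5 0; 0 0 1]
T2·T1 = [-7/25 -24/25 0; 24/25 -7/25 0; 0 0 1]
det M = 1; M⁻¹ = [-7/25 24/25 0; -24/25 -7/25 0; 0 0 1]
M⁻¹ · (-134/25, 13/25)ᵀ = (2, 5)ᵀ

p = (2, 5)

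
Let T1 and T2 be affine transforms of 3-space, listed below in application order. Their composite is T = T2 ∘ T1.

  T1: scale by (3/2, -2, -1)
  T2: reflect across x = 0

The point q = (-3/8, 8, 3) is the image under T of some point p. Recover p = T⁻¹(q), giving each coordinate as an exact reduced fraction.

p = (1/4, -4, -3)

T1 = [3/2 0 0 0; 0 -2 0 0; 0 0 -1 0; 0 0 0 1]
T2·T1 = [-3/2 0 0 0; 0 -2 0 0; 0 0 -1 0; 0 0 0 1]
det M = -3; M⁻¹ = [-2/3 0 0 0; 0 -1/2 0 0; 0 0 -1 0; 0 0 0 1]
M⁻¹ · (-3/8, 8, 3)ᵀ = (1/4, -4, -3)ᵀ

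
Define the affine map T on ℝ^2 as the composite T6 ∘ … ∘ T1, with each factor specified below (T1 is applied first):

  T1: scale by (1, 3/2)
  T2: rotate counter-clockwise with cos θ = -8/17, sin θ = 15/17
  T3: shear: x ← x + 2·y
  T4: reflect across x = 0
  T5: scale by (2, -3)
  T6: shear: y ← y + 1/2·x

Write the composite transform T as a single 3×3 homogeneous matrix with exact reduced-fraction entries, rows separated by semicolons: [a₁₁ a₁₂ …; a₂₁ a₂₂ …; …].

T = [-44/17 93/17 0; -67/17 165/34 0; 0 0 1]

T1 = [1 0 0; 0 3/2 0; 0 0 1]
T2·T1 = [-8/17 -45/34 0; 15/17 -12/17 0; 0 0 1]
T3·…·T1 = [22/17 -93/34 0; 15/17 -12/17 0; 0 0 1]
T4·…·T1 = [-22/17 93/34 0; 15/17 -12/17 0; 0 0 1]
T5·…·T1 = [-44/17 93/17 0; -45/17 36/17 0; 0 0 1]
T6·…·T1 = [-44/17 93/17 0; -67/17 165/34 0; 0 0 1]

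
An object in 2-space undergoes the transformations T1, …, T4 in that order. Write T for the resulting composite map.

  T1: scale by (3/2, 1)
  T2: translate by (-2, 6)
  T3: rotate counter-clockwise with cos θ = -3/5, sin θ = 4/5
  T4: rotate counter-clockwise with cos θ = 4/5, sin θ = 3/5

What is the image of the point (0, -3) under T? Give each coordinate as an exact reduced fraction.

T(p) = (27/25, -86/25)

T1 scale by (3/2, 1): (0, -3) → (0, -3)
T2 translate by (-2, 6): (0, -3) → (-2, 3)
T3 rotate counter-clockwise with cos θ = -3/5, sin θ = 4/5: (-2, 3) → (-6/5, -17/5)
T4 rotate counter-clockwise with cos θ = 4/5, sin θ = 3/5: (-6/5, -17/5) → (27/25, -86/25)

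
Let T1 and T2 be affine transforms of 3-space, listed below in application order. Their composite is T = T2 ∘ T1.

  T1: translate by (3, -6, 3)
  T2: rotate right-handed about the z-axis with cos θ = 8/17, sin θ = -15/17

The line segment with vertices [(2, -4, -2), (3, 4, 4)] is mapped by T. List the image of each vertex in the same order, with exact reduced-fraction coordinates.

image vertices: (-110/17, -155/17, 1), (18/17, -106/17, 7)

T1 translate by (3, -6, 3): (2, -4, -2) → (5, -10, 1); (3, 4, 4) → (6, -2, 7)
T2 rotate right-handed about the z-axis with cos θ = 8/17, sin θ = -15/17: (5, -10, 1) → (-110/17, -155/17, 1); (6, -2, 7) → (18/17, -106/17, 7)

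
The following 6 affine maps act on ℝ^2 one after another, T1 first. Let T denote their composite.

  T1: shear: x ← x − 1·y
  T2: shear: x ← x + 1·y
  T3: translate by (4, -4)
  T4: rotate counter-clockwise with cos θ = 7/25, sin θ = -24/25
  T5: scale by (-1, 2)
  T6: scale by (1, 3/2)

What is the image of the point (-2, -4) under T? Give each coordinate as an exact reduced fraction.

T1 shear: x ← x − 1·y: (-2, -4) → (2, -4)
T2 shear: x ← x + 1·y: (2, -4) → (-2, -4)
T3 translate by (4, -4): (-2, -4) → (2, -8)
T4 rotate counter-clockwise with cos θ = 7/25, sin θ = -24/25: (2, -8) → (-178/25, -104/25)
T5 scale by (-1, 2): (-178/25, -104/25) → (178/25, -208/25)
T6 scale by (1, 3/2): (178/25, -208/25) → (178/25, -312/25)

T(p) = (178/25, -312/25)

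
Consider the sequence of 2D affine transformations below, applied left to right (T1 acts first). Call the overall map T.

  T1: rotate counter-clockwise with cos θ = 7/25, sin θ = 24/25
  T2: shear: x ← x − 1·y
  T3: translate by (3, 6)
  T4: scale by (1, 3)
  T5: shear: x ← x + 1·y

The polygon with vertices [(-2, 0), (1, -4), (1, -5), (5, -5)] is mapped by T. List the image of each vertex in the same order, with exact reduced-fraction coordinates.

image vertices: (83/5, 306/25), (124/5, 438/25), (126/5, 417/25), (34, 141/5)

T1 rotate counter-clockwise with cos θ = 7/25, sin θ = 24/25: (-2, 0) → (-14/25, -48/25); (1, -4) → (103/25, -4/25); (1, -5) → (127/25, -11/25); (5, -5) → (31/5, 17/5)
T2 shear: x ← x − 1·y: (-14/25, -48/25) → (34/25, -48/25); (103/25, -4/25) → (107/25, -4/25); (127/25, -11/25) → (138/25, -11/25); (31/5, 17/5) → (14/5, 17/5)
T3 translate by (3, 6): (34/25, -48/25) → (109/25, 102/25); (107/25, -4/25) → (182/25, 146/25); (138/25, -11/25) → (213/25, 139/25); (14/5, 17/5) → (29/5, 47/5)
T4 scale by (1, 3): (109/25, 102/25) → (109/25, 306/25); (182/25, 146/25) → (182/25, 438/25); (213/25, 139/25) → (213/25, 417/25); (29/5, 47/5) → (29/5, 141/5)
T5 shear: x ← x + 1·y: (109/25, 306/25) → (83/5, 306/25); (182/25, 438/25) → (124/5, 438/25); (213/25, 417/25) → (126/5, 417/25); (29/5, 141/5) → (34, 141/5)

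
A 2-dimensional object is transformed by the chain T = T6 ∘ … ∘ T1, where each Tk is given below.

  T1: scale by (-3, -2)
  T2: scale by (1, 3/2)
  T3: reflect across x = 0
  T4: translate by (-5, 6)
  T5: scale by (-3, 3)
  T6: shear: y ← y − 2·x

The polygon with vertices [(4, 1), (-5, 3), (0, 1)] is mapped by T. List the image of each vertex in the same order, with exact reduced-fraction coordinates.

T1 scale by (-3, -2): (4, 1) → (-12, -2); (-5, 3) → (15, -6); (0, 1) → (0, -2)
T2 scale by (1, 3/2): (-12, -2) → (-12, -3); (15, -6) → (15, -9); (0, -2) → (0, -3)
T3 reflect across x = 0: (-12, -3) → (12, -3); (15, -9) → (-15, -9); (0, -3) → (0, -3)
T4 translate by (-5, 6): (12, -3) → (7, 3); (-15, -9) → (-20, -3); (0, -3) → (-5, 3)
T5 scale by (-3, 3): (7, 3) → (-21, 9); (-20, -3) → (60, -9); (-5, 3) → (15, 9)
T6 shear: y ← y − 2·x: (-21, 9) → (-21, 51); (60, -9) → (60, -129); (15, 9) → (15, -21)

image vertices: (-21, 51), (60, -129), (15, -21)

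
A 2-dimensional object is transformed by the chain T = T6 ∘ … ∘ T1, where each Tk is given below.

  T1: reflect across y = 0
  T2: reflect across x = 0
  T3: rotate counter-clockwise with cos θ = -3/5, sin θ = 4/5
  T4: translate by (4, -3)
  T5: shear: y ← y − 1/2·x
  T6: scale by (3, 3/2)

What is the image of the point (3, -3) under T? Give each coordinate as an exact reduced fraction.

T1 reflect across y = 0: (3, -3) → (3, 3)
T2 reflect across x = 0: (3, 3) → (-3, 3)
T3 rotate counter-clockwise with cos θ = -3/5, sin θ = 4/5: (-3, 3) → (-3/5, -21/5)
T4 translate by (4, -3): (-3/5, -21/5) → (17/5, -36/5)
T5 shear: y ← y − 1/2·x: (17/5, -36/5) → (17/5, -89/10)
T6 scale by (3, 3/2): (17/5, -89/10) → (51/5, -267/20)

T(p) = (51/5, -267/20)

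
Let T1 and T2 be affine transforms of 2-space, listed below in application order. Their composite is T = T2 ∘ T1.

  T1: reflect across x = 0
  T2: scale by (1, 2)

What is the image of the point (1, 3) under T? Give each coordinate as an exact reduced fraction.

T1 reflect across x = 0: (1, 3) → (-1, 3)
T2 scale by (1, 2): (-1, 3) → (-1, 6)

T(p) = (-1, 6)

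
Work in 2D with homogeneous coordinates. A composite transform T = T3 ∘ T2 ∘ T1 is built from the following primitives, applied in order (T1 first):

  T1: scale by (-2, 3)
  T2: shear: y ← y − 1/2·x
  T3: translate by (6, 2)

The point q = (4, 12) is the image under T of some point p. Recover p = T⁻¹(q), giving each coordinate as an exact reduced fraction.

p = (1, 3)

T1 = [-2 0 0; 0 3 0; 0 0 1]
T2·T1 = [-2 0 0; 1 3 0; 0 0 1]
T3·…·T1 = [-2 0 6; 1 3 2; 0 0 1]
det M = -6; M⁻¹ = [-1/2 0 3; 1/6 1/3 -5/3; 0 0 1]
M⁻¹ · (4, 12)ᵀ = (1, 3)ᵀ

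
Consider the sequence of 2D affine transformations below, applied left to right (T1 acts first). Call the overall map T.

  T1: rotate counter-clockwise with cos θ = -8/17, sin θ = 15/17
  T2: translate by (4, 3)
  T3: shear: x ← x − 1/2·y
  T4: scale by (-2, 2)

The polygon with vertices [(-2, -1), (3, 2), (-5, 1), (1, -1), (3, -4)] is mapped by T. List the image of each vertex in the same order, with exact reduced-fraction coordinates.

T1 rotate counter-clockwise with cos θ = -8/17, sin θ = 15/17: (-2, -1) → (31/17, -22/17); (3, 2) → (-54/17, 29/17); (-5, 1) → (25/17, -83/17); (1, -1) → (7/17, 23/17); (3, -4) → (36/17, 77/17)
T2 translate by (4, 3): (31/17, -22/17) → (99/17, 29/17); (-54/17, 29/17) → (14/17, 80/17); (25/17, -83/17) → (93/17, -32/17); (7/17, 23/17) → (75/17, 74/17); (36/17, 77/17) → (104/17, 128/17)
T3 shear: x ← x − 1/2·y: (99/17, 29/17) → (169/34, 29/17); (14/17, 80/17) → (-26/17, 80/17); (93/17, -32/17) → (109/17, -32/17); (75/17, 74/17) → (38/17, 74/17); (104/17, 128/17) → (40/17, 128/17)
T4 scale by (-2, 2): (169/34, 29/17) → (-169/17, 58/17); (-26/17, 80/17) → (52/17, 160/17); (109/17, -32/17) → (-218/17, -64/17); (38/17, 74/17) → (-76/17, 148/17); (40/17, 128/17) → (-80/17, 256/17)

image vertices: (-169/17, 58/17), (52/17, 160/17), (-218/17, -64/17), (-76/17, 148/17), (-80/17, 256/17)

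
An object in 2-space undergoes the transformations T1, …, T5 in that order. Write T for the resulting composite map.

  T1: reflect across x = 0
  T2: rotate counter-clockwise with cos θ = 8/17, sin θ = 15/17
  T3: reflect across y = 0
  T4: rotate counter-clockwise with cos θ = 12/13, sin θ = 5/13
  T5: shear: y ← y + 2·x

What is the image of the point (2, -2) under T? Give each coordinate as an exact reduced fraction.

T1 reflect across x = 0: (2, -2) → (-2, -2)
T2 rotate counter-clockwise with cos θ = 8/17, sin θ = 15/17: (-2, -2) → (14/17, -46/17)
T3 reflect across y = 0: (14/17, -46/17) → (14/17, 46/17)
T4 rotate counter-clockwise with cos θ = 12/13, sin θ = 5/13: (14/17, 46/17) → (-62/221, 622/221)
T5 shear: y ← y + 2·x: (-62/221, 622/221) → (-62/221, 498/221)

T(p) = (-62/221, 498/221)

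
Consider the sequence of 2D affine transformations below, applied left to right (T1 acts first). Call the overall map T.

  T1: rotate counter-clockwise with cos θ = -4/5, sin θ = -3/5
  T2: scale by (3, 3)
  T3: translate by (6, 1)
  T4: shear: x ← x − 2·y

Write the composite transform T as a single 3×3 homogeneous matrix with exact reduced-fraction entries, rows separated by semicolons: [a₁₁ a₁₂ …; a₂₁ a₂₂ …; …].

T1 = [-4/5 3/5 0; -3/5 -4/5 0; 0 0 1]
T2·T1 = [-12/5 9/5 0; -9/5 -12/5 0; 0 0 1]
T3·…·T1 = [-12/5 9/5 6; -9/5 -12/5 1; 0 0 1]
T4·…·T1 = [6/5 33/5 4; -9/5 -12/5 1; 0 0 1]

T = [6/5 33/5 4; -9/5 -12/5 1; 0 0 1]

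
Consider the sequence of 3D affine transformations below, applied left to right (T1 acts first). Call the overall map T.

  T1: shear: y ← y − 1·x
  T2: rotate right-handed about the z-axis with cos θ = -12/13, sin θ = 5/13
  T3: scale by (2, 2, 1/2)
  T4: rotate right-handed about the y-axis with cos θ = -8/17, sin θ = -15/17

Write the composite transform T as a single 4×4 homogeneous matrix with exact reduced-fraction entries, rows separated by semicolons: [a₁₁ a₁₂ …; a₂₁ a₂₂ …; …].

T1 = [1 0 0 0; -1 1 0 0; 0 0 1 0; 0 0 0 1]
T2·T1 = [-7/13 -5/13 0 0; 17/13 -12/13 0 0; 0 0 1 0; 0 0 0 1]
T3·…·T1 = [-14/13 -10/13 0 0; 34/13 -24/13 0 0; 0 0 1/2 0; 0 0 0 1]
T4·…·T1 = [112/221 80/221 -15/34 0; 34/13 -24/13 0 0; -210/221 -150/221 -4/17 0; 0 0 0 1]

T = [112/221 80/221 -15/34 0; 34/13 -24/13 0 0; -210/221 -150/221 -4/17 0; 0 0 0 1]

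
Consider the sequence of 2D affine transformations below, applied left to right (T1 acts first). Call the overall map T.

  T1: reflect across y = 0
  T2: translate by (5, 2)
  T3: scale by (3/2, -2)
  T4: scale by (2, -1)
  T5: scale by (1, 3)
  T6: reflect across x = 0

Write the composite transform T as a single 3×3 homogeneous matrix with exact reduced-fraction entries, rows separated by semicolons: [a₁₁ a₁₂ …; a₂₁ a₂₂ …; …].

T = [-3 0 -15; 0 -6 12; 0 0 1]

T1 = [1 0 0; 0 -1 0; 0 0 1]
T2·T1 = [1 0 5; 0 -1 2; 0 0 1]
T3·…·T1 = [3/2 0 15/2; 0 2 -4; 0 0 1]
T4·…·T1 = [3 0 15; 0 -2 4; 0 0 1]
T5·…·T1 = [3 0 15; 0 -6 12; 0 0 1]
T6·…·T1 = [-3 0 -15; 0 -6 12; 0 0 1]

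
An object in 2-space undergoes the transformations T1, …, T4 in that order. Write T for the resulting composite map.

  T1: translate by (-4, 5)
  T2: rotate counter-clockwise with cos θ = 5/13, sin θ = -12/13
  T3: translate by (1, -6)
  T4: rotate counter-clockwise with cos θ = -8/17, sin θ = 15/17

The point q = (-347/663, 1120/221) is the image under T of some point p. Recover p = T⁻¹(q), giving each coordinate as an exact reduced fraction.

p = (5/3, 0)

T1 = [1 0 -4; 0 1 5; 0 0 1]
T2·T1 = [5/13 12/13 40/13; -12/13 5/13 73/13; 0 0 1]
T3·…·T1 = [5/13 12/13 53/13; -12/13 5/13 -5/13; 0 0 1]
T4·…·T1 = [140/221 -171/221 -349/221; 171/221 140/221 835/221; 0 0 1]
det M = 1; M⁻¹ = [140/221 171/221 -25/13; -171/221 140/221 -47/13; 0 0 1]
M⁻¹ · (-347/663, 1120/221)ᵀ = (5/3, 0)ᵀ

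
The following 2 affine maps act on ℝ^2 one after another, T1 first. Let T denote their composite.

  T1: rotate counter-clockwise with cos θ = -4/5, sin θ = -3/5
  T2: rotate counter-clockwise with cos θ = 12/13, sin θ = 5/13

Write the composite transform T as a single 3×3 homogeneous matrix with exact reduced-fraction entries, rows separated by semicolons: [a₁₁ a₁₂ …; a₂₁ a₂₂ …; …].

T = [-33/65 56/65 0; -56/65 -33/65 0; 0 0 1]

T1 = [-4/5 3/5 0; -3/5 -4/5 0; 0 0 1]
T2·T1 = [-33/65 56/65 0; -56/65 -33/65 0; 0 0 1]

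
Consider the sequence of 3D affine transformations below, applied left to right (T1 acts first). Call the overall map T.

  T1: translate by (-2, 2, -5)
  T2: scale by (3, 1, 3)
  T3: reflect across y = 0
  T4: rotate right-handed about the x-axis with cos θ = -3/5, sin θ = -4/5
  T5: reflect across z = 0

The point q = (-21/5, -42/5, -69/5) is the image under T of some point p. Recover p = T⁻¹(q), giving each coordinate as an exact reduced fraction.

p = (3/5, 4, 0)

T1 = [1 0 0 -2; 0 1 0 2; 0 0 1 -5; 0 0 0 1]
T2·T1 = [3 0 0 -6; 0 1 0 2; 0 0 3 -15; 0 0 0 1]
T3·…·T1 = [3 0 0 -6; 0 -1 0 -2; 0 0 3 -15; 0 0 0 1]
T4·…·T1 = [3 0 0 -6; 0 3/5 12/5 -54/5; 0 4/5 -9/5 53/5; 0 0 0 1]
T5·…·T1 = [3 0 0 -6; 0 3/5 12/5 -54/5; 0 -4/5 9/5 -53/5; 0 0 0 1]
det M = 9; M⁻¹ = [1/3 0 0 2; 0 3/5 -4/5 -2; 0 4/15 1/5 5; 0 0 0 1]
M⁻¹ · (-21/5, -42/5, -69/5)ᵀ = (3/5, 4, 0)ᵀ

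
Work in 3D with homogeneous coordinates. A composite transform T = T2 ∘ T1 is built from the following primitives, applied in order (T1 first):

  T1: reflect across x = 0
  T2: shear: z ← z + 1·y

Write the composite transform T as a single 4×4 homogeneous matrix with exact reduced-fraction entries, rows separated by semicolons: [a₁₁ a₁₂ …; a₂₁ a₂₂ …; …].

T1 = [-1 0 0 0; 0 1 0 0; 0 0 1 0; 0 0 0 1]
T2·T1 = [-1 0 0 0; 0 1 0 0; 0 1 1 0; 0 0 0 1]

T = [-1 0 0 0; 0 1 0 0; 0 1 1 0; 0 0 0 1]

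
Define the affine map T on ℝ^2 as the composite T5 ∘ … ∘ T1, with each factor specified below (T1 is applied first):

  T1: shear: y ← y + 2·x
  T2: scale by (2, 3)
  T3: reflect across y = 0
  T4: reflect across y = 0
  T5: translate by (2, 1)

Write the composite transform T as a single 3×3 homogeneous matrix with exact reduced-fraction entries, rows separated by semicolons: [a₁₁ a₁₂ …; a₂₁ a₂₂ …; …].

T = [2 0 2; 6 3 1; 0 0 1]

T1 = [1 0 0; 2 1 0; 0 0 1]
T2·T1 = [2 0 0; 6 3 0; 0 0 1]
T3·…·T1 = [2 0 0; -6 -3 0; 0 0 1]
T4·…·T1 = [2 0 0; 6 3 0; 0 0 1]
T5·…·T1 = [2 0 2; 6 3 1; 0 0 1]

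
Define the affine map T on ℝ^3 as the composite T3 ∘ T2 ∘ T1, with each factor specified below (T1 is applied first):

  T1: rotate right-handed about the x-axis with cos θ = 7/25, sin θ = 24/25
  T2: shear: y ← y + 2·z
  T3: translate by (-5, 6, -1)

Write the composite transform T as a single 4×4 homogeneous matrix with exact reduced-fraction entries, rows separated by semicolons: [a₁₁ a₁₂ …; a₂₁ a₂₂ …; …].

T1 = [1 0 0 0; 0 7/25 -24/25 0; 0 24/25 7/25 0; 0 0 0 1]
T2·T1 = [1 0 0 0; 0 11/5 -2/5 0; 0 24/25 7/25 0; 0 0 0 1]
T3·…·T1 = [1 0 0 -5; 0 11/5 -2/5 6; 0 24/25 7/25 -1; 0 0 0 1]

T = [1 0 0 -5; 0 11/5 -2/5 6; 0 24/25 7/25 -1; 0 0 0 1]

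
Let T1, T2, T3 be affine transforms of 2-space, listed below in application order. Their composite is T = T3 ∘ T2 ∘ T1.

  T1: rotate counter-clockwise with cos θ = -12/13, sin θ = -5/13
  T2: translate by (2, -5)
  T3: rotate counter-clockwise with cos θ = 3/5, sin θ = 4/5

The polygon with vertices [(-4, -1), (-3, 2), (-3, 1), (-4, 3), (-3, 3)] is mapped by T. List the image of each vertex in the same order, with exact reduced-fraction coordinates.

T1 rotate counter-clockwise with cos θ = -12/13, sin θ = -5/13: (-4, -1) → (43/13, 32/13); (-3, 2) → (46/13, -9/13); (-3, 1) → (41/13, 3/13); (-4, 3) → (63/13, -16/13); (-3, 3) → (51/13, -21/13)
T2 translate by (2, -5): (43/13, 32/13) → (69/13, -33/13); (46/13, -9/13) → (72/13, -74/13); (41/13, 3/13) → (67/13, -62/13); (63/13, -16/13) → (89/13, -81/13); (51/13, -21/13) → (77/13, -86/13)
T3 rotate counter-clockwise with cos θ = 3/5, sin θ = 4/5: (69/13, -33/13) → (339/65, 177/65); (72/13, -74/13) → (512/65, 66/65); (67/13, -62/13) → (449/65, 82/65); (89/13, -81/13) → (591/65, 113/65); (77/13, -86/13) → (115/13, 10/13)

image vertices: (339/65, 177/65), (512/65, 66/65), (449/65, 82/65), (591/65, 113/65), (115/13, 10/13)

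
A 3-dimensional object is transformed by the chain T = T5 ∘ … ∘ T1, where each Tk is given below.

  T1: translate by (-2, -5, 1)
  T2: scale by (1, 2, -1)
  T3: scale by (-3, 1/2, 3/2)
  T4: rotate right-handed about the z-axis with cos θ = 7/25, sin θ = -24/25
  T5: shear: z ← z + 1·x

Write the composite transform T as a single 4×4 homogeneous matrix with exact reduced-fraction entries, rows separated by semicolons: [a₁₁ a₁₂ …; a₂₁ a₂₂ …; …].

T = [-21/25 24/25 0 -78/25; 72/25 7/25 0 -179/25; -21/25 24/25 -3/2 -231/50; 0 0 0 1]

T1 = [1 0 0 -2; 0 1 0 -5; 0 0 1 1; 0 0 0 1]
T2·T1 = [1 0 0 -2; 0 2 0 -10; 0 0 -1 -1; 0 0 0 1]
T3·…·T1 = [-3 0 0 6; 0 1 0 -5; 0 0 -3/2 -3/2; 0 0 0 1]
T4·…·T1 = [-21/25 24/25 0 -78/25; 72/25 7/25 0 -179/25; 0 0 -3/2 -3/2; 0 0 0 1]
T5·…·T1 = [-21/25 24/25 0 -78/25; 72/25 7/25 0 -179/25; -21/25 24/25 -3/2 -231/50; 0 0 0 1]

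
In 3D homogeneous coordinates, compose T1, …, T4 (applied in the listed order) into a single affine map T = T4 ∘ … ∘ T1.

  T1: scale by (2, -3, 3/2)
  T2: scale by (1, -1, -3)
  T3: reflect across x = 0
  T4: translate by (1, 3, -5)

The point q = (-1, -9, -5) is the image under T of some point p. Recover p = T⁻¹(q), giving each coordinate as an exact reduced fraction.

T1 = [2 0 0 0; 0 -3 0 0; 0 0 3/2 0; 0 0 0 1]
T2·T1 = [2 0 0 0; 0 3 0 0; 0 0 -9/2 0; 0 0 0 1]
T3·…·T1 = [-2 0 0 0; 0 3 0 0; 0 0 -9/2 0; 0 0 0 1]
T4·…·T1 = [-2 0 0 1; 0 3 0 3; 0 0 -9/2 -5; 0 0 0 1]
det M = 27; M⁻¹ = [-1/2 0 0 1/2; 0 1/3 0 -1; 0 0 -2/9 -10/9; 0 0 0 1]
M⁻¹ · (-1, -9, -5)ᵀ = (1, -4, 0)ᵀ

p = (1, -4, 0)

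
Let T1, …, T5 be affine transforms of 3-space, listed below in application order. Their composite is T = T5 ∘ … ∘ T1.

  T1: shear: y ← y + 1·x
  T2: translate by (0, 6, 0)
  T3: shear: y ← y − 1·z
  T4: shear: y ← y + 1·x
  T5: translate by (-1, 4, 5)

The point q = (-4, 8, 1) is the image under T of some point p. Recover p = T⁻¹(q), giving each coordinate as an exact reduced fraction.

p = (-3, 0, -4)

T1 = [1 0 0 0; 1 1 0 0; 0 0 1 0; 0 0 0 1]
T2·T1 = [1 0 0 0; 1 1 0 6; 0 0 1 0; 0 0 0 1]
T3·…·T1 = [1 0 0 0; 1 1 -1 6; 0 0 1 0; 0 0 0 1]
T4·…·T1 = [1 0 0 0; 2 1 -1 6; 0 0 1 0; 0 0 0 1]
T5·…·T1 = [1 0 0 -1; 2 1 -1 10; 0 0 1 5; 0 0 0 1]
det M = 1; M⁻¹ = [1 0 0 1; -2 1 1 -17; 0 0 1 -5; 0 0 0 1]
M⁻¹ · (-4, 8, 1)ᵀ = (-3, 0, -4)ᵀ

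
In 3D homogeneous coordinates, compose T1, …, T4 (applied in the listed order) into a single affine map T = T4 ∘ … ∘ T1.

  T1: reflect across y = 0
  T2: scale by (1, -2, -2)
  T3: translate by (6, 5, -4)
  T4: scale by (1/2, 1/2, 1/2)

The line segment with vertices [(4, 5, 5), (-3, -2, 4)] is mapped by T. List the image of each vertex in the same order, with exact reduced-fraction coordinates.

image vertices: (5, 15/2, -7), (3/2, 1/2, -6)

T1 reflect across y = 0: (4, 5, 5) → (4, -5, 5); (-3, -2, 4) → (-3, 2, 4)
T2 scale by (1, -2, -2): (4, -5, 5) → (4, 10, -10); (-3, 2, 4) → (-3, -4, -8)
T3 translate by (6, 5, -4): (4, 10, -10) → (10, 15, -14); (-3, -4, -8) → (3, 1, -12)
T4 scale by (1/2, 1/2, 1/2): (10, 15, -14) → (5, 15/2, -7); (3, 1, -12) → (3/2, 1/2, -6)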